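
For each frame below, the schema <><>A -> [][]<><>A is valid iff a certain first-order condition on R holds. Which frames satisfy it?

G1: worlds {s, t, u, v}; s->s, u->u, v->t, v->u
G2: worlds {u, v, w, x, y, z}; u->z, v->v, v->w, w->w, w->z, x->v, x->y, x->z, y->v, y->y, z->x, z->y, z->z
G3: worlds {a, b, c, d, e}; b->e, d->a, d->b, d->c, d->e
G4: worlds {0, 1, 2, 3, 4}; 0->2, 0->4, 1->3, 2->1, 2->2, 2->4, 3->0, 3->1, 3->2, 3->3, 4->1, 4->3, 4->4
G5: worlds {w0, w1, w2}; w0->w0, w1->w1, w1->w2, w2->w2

Frame correspondent (Sahlqvist): forall x forall y forall z ((x R^2 y & x R^2 z) -> exists w (y = w & z R^2 w)) — i.e. a generalized confluence (Geach) condition.
G1: condition met.
G2: fails — uR²x, uR²y but no t with x=t and yR²t.
G3: fails — dR²e, dR²e but no w with e=w and eR²w.
G4: fails — 0R²4, 0R²1 but no w with 4=w and 1R²w.
G5: fails — w1R²w1, w1R²w2 but no w with w1=w and w2R²w.
Valid on: G1.

G1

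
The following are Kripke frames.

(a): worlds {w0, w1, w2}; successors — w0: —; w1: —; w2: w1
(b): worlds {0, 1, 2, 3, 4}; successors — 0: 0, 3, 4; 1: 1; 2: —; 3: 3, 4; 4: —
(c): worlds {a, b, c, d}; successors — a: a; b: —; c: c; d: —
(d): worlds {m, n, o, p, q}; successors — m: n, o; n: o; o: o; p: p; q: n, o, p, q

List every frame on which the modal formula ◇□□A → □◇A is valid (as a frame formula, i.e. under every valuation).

The schema corresponds to a generalized confluence (Geach) condition: ∀x ∀y ∀z ((xRy ∧ xRz) → ∃w (yR²w ∧ zRw)).
(a): fails — w2Rw1, w2Rw1 but no w with w1R²w and w1Rw.
(b): fails — 0R0, 0R4 but no w with 0R²w and 4Rw.
(c): satisfies the condition.
(d): fails — qRn, qRp but no w with nR²w and pRw.
Valid on: (c).

(c)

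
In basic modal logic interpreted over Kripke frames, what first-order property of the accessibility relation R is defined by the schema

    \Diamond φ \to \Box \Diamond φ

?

Suppose ◇φ→□◇φ is valid. Take Rxy, Rxz and set V(φ)={y}. Then ◇φ at x, so □◇φ at x, so ◇φ at z, so some w with Rzw has φ; w=y, i.e. Rzy. By symmetry of the argument, Ryz.

The Euclidean property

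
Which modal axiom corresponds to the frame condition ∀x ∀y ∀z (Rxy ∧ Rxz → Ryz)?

The condition is the Euclidean property. The 5 schema ◇q → □◇q defines it.
Suppose ◇q→□◇q is valid. Take Rxy, Rxz and set V(q)={y}. Then ◇q at x, so □◇q at x, so ◇q at z, so some w with Rzw has q; w=y, i.e. Rzy. By symmetry of the argument, Ryz.

◇q → □◇q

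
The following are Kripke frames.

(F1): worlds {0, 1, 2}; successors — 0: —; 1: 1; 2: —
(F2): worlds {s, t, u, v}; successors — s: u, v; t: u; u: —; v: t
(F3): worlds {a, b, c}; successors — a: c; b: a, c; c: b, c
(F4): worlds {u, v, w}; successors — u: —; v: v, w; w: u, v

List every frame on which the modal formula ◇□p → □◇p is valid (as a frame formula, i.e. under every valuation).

Frame correspondent (Sahlqvist): ∀x ∀y ∀z (Rxy ∧ Rxz → ∃w (Ryw ∧ Rzw)) — i.e. convergence.
(F1): ✓.
(F2): fails — Rsu and Rsu but u and u have no common successor.
(F3): ✓.
(F4): fails — Rwu and Rwu but u and u have no common successor.
Valid on: (F1), (F3).

(F1), (F3)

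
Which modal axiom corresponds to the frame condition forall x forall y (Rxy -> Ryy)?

□(□r → r)

A defining formula is □(□r → r) (the T□ axiom).
Suppose □(□r→r) is valid. Take Rxy and set V(r)={w : Ryw}. Then at y, □r holds; since □(□r→r) at x, □r→r at y, so r at y, i.e. Ryy.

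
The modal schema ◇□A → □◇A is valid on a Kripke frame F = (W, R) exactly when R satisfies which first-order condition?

This is the .2 axiom.
Its frame correspondent is convergence — ∀x ∀y ∀z (Rxy ∧ Rxz → ∃w (Ryw ∧ Rzw)).

Convergence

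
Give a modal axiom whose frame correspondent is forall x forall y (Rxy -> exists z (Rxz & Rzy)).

□□q → □q

A defining formula is □□q → □q (the C4 axiom).
Suppose □□q→□q is valid. Take Rxy and set V(q)={w : xR²w}. Then □□q at x, so □q at x, so q at y, i.e. ∃z(Rxz∧Rzy).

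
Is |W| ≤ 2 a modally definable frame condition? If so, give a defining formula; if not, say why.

Modal frame validity is preserved under disjoint unions.
Any modal formula valid on each of 3 disjoint one-world frames is valid on their disjoint union (validity is preserved under disjoint unions). Each one-world frame has |W|=1≤2, but the union has |W|=3.
Hence having at most 2 worlds is not modally definable.

Not definable by any modal formula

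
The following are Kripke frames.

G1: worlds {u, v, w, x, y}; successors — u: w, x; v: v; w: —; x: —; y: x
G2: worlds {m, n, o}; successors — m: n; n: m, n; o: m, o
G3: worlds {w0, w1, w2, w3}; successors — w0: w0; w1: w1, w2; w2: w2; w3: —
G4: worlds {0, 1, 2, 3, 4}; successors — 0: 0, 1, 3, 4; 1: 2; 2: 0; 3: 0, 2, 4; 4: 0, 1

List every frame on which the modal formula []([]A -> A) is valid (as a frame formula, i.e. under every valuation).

Frame correspondent (Sahlqvist): forall x forall y (Rxy -> Ryy) — i.e. shift-reflexivity.
G1: fails — Ryx but not Rxx.
G2: fails — Rom but not Rmm.
G3: holds.
G4: fails — R34 but not R44.
Valid on: G3.

G3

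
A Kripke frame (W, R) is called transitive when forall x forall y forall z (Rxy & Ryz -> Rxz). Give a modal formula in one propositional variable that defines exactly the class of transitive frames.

□s → □□s

This is transitivity; the standard corresponding axiom is 4: □s → □□s.
Suppose □s→□□s is valid. Take Rxy, Ryz and set V(s)={w : Rxw}. Then □s at x, so □□s at x, so □s at y, so s at z, i.e. Rxz.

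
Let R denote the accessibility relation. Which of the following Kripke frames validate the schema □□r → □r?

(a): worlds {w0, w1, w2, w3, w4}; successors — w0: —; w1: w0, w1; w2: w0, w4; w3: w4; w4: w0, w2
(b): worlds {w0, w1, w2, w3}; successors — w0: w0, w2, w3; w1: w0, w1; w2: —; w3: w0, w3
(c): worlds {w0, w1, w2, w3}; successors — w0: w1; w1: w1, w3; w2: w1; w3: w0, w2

(b)

The schema corresponds to density: ∀x ∀y (Rxy → ∃z (Rxz ∧ Rzy)).
(a): fails — Rw2w4 but no z with Rw2z and Rzw4.
(b): condition met.
(c): fails — Rw3w2 but no z with Rw3z and Rzw2.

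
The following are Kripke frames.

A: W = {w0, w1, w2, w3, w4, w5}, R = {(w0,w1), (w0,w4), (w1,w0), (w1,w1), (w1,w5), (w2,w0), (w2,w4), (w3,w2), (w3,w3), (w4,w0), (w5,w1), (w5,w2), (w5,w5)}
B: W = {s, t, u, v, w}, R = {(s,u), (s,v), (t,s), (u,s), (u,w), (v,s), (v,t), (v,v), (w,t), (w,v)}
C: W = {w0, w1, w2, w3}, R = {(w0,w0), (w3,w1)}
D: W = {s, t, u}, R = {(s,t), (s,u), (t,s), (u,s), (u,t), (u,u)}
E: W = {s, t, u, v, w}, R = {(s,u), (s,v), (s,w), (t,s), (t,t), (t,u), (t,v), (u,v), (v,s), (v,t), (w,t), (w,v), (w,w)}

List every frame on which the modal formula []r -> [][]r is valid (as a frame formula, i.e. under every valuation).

This is the axiom for transitivity; its first-order frame correspondent is forall x forall y forall z (Rxy & Ryz -> Rxz).
A: fails — Rw1w5 and Rw5w2 but not Rw1w2.
B: fails — Rwt and Rts but not Rws.
C: holds.
D: fails — Rts and Rsu but not Rtu.
E: fails — Ruv and Rvt but not Rut.

C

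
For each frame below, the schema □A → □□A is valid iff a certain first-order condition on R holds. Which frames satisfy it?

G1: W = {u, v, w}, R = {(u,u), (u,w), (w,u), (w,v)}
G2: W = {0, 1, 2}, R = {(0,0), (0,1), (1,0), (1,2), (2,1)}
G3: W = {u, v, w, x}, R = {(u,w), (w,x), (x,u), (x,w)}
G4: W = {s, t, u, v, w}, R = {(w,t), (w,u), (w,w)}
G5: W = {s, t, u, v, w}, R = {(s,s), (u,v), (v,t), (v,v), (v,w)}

G4

The schema corresponds to transitivity: ∀x ∀y ∀z (Rxy ∧ Ryz → Rxz).
G1: fails — Rwu and Ruw but not Rww.
G2: fails — R10 and R01 but not R11.
G3: fails — Rxw and Rwx but not Rxx.
G4: satisfies the condition.
G5: fails — Ruv and Rvw but not Ruw.
Valid on: G4.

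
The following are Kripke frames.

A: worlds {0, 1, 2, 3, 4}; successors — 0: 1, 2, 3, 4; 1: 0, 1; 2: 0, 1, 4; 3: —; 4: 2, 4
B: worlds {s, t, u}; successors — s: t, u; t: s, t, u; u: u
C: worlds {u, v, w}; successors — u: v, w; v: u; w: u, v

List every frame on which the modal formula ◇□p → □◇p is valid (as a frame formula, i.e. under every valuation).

B

This is the axiom for convergence; its first-order frame correspondent is ∀x ∀y ∀z (Rxy ∧ Rxz → ∃w (Ryw ∧ Rzw)).
A: fails — R02 and R03 but 2 and 3 have no common successor.
B: holds.
C: fails — Rwu and Rwv but u and v have no common successor.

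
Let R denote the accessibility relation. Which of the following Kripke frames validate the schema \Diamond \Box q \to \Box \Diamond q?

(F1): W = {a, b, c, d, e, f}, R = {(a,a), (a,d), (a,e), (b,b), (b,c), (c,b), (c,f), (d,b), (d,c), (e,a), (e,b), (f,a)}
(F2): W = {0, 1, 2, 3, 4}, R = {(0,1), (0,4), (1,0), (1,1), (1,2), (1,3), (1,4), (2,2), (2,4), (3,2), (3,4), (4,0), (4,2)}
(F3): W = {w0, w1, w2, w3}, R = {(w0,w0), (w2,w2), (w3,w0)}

The schema corresponds to convergence: \forall x \forall y \forall z (Rxy \wedge Rxz \to \exists w (Ryw \wedge Rzw)).
(F1): fails — Raa and Rad but a and d have no common successor.
(F2): fails — R10 and R14 but 0 and 4 have no common successor.
(F3): ✓.
Valid on: (F3).

(F3)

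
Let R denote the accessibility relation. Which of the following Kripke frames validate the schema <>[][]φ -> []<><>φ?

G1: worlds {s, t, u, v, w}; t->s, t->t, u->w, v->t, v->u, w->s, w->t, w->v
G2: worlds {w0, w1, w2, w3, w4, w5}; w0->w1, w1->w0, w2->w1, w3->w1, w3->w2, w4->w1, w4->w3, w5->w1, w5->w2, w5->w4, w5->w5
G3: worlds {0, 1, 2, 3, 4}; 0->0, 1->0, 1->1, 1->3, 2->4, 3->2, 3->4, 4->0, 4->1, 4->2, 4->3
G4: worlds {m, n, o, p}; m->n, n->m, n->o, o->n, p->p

This is the axiom for a generalized confluence (Geach) condition; its first-order frame correspondent is forall x forall y forall z ((xRy & xRz) -> exists w (y R^2 w & z R^2 w)).
G1: fails — tRs, tRs but no w* with sR²w* and sR²w*.
G2: fails — w3Rw1, w3Rw2 but no w with w1R²w and w2R²w.
G3: satisfies the condition.
G4: satisfies the condition.
Valid on: G3, G4.

G3, G4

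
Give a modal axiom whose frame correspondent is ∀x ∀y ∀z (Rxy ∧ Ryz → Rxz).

□q → □□q

The condition is transitivity. The 4 schema □q → □□q defines it.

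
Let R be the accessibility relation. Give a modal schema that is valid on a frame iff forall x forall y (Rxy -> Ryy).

□(□ψ → ψ)

This is shift-reflexivity; the standard corresponding axiom is T□: □(□ψ → ψ).
Suppose □(□ψ→ψ) is valid. Take Rxy and set V(ψ)={w : Ryw}. Then at y, □ψ holds; since □(□ψ→ψ) at x, □ψ→ψ at y, so ψ at y, i.e. Ryy.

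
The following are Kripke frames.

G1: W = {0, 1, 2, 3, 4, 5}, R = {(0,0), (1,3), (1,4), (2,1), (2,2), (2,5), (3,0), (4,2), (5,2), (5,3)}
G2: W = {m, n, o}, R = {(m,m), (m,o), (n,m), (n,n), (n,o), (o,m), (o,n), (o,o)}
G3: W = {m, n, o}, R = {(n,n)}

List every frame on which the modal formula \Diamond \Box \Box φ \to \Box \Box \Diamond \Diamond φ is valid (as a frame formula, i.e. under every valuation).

G2, G3

Frame correspondent (Sahlqvist): \forall x \forall y \forall z ((xRy \wedge x R^2 z) \to \exists w (y R^2 w \wedge z R^2 w)) — i.e. a generalized confluence (Geach) condition.
G1: fails — 1R3, 1R²2 but no w with 3R²w and 2R²w.
G2: condition met.
G3: condition met.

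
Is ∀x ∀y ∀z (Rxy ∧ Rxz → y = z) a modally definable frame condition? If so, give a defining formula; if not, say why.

Yes: it is partial functionality, defined by the CD schema ◇r → □r.
Suppose ◇r→□r is valid. Take Rxy, Rxz and set V(r)={y}. Then ◇r at x, so □r at x, so r at z, i.e. z=y.

Yes, by ◇r → □r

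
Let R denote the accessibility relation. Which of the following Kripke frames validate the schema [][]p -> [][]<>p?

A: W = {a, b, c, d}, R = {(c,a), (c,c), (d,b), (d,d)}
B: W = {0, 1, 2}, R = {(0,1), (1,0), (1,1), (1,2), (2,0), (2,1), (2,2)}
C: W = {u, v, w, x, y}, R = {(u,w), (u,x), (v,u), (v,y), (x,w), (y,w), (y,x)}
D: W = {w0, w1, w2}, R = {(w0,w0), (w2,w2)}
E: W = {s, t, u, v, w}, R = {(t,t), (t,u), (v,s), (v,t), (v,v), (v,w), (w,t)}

B, D

Frame correspondent (Sahlqvist): forall x forall z (x R^2 z -> exists w (x R^2 w & zRw)) — i.e. a generalized confluence (Geach) condition.
A: fails — cR²a but no w with cR²w and aRw.
B: condition met.
C: fails — uR²w but no t with uR²t and wRt.
D: condition met.
E: fails — tR²u but no w* with tR²w* and uRw*.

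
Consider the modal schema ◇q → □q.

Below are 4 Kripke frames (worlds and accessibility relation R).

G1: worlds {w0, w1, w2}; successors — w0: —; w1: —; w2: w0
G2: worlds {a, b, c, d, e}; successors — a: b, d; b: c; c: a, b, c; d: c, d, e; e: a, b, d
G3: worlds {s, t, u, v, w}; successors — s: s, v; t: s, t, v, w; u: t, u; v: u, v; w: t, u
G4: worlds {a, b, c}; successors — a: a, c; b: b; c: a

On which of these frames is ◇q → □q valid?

This is the axiom for partial functionality; its first-order frame correspondent is ∀x ∀y ∀z (Rxy ∧ Rxz → y = z).
G1: condition met.
G2: fails — a sees both b and d.
G3: fails — s sees both s and v.
G4: fails — a sees both a and c.

G1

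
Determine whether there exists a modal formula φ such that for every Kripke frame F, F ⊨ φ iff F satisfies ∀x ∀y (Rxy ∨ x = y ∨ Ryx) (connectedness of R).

Modal frame validity is preserved under disjoint unions.
Take 2 disjoint single-world reflexive frames: each is trivially connected, but their disjoint union has 2 worlds with no edge between distinct components, so it is not connected.
So the class is not modally definable.

No — not modally definable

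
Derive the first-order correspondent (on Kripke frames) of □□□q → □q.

∀x ∀z (xRz → ∃w (xR³w ∧ z = w))

This is a Sahlqvist (Geach-type) schema ◇^0□^3q → □^1◇^0q.
First-order correspondent: ∀x ∀z (xRz → ∃w (xR³w ∧ z = w)).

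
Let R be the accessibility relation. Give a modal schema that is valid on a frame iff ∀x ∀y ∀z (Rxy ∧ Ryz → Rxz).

□q → □□q

This is transitivity; the standard corresponding axiom is 4: □q → □□q.
Suppose □q→□□q is valid. Take Rxy, Ryz and set V(q)={w : Rxw}. Then □q at x, so □□q at x, so □q at y, so q at z, i.e. Rxz.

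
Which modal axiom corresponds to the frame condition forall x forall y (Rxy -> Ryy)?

This is shift-reflexivity; the standard corresponding axiom is T□: □(□q → q).
Suppose □(□q→q) is valid. Take Rxy and set V(q)={w : Ryw}. Then at y, □q holds; since □(□q→q) at x, □q→q at y, so q at y, i.e. Ryy.

□(□q → q)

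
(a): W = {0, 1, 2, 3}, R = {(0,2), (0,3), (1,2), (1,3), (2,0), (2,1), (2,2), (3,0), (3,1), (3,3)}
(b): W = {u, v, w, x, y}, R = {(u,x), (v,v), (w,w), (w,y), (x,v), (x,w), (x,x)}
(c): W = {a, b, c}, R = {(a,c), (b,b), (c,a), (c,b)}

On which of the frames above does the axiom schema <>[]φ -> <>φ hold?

The schema corresponds to a generalized confluence (Geach) condition: forall x forall y (xRy -> exists w (yRw & xRw)).
(a): satisfies the condition.
(b): fails — wRy but no t with yRt and wRt.
(c): fails — aRc but no w with cRw and aRw.

(a)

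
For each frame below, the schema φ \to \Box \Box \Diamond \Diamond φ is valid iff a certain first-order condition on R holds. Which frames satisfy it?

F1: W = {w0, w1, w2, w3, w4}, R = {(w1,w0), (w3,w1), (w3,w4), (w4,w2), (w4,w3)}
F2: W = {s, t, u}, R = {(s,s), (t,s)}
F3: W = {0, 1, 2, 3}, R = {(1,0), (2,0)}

Frame correspondent (Sahlqvist): \forall x \forall z (x R^2 z \to \exists w (x = w \wedge z R^2 w)) — i.e. a generalized confluence (Geach) condition.
F1: fails — w3R²w0 but no w with w3=w and w0R²w.
F2: fails — tR²s but no w with t=w and sR²w.
F3: ✓.

F3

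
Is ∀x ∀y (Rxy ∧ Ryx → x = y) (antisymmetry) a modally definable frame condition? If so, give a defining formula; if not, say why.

Modal frame validity is preserved under surjective bounded morphisms.
The 8-cycle (worlds s,t,u,v,w,x,y,z with s→t→u→v→w→x→y→z→s) is antisymmetric. Sending even-indexed worlds to • and odd-indexed worlds to ∘ is a surjective bounded morphism onto the two-world frame with •↔∘, which is not antisymmetric.
So the class is not modally definable.

No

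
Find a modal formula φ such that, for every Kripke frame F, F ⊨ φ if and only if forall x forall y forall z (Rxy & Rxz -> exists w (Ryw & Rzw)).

◇□p → □◇p

This is convergence; the standard corresponding axiom is .2: ◇□p → □◇p.
Suppose ◇□p→□◇p is valid. Take Rxy, Rxz and set V(p)={w : Ryw}. Then □p at y so ◇□p at x, so □◇p at x, so ◇p at z, giving w with Rzw and Ryw.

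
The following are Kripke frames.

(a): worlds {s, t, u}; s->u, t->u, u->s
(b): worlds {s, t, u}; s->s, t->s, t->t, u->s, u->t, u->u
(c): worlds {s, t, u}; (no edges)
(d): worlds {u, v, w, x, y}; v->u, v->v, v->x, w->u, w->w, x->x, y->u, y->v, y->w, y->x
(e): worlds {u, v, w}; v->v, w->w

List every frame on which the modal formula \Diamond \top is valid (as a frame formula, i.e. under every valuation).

(a), (b)

This is the axiom for seriality; its first-order frame correspondent is \forall x \exists y Rxy.
(a): condition met.
(b): condition met.
(c): fails — world s has no successor.
(d): fails — world u has no successor.
(e): fails — world u has no successor.
Valid on: (a), (b).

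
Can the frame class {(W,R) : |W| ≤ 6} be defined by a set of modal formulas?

No

Any modally definable frame class is closed under disjoint unions.
Any modal formula valid on each of 7 disjoint one-world frames is valid on their disjoint union (validity is preserved under disjoint unions). Each one-world frame has |W|=1≤6, but the union has |W|=7.
Hence having at most 6 worlds is not modally definable.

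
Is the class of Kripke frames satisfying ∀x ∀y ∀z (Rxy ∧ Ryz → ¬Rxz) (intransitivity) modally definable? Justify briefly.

If a class were modally definable it would be closed under surjective bounded morphisms (Goldblatt–Thomason).
The 5-cycle (worlds w0,w1,w2,w3,w4 with w0→w1→w2→w3→w4→w0) is intransitive. Mapping every world to a single reflexive point • is a surjective bounded morphism; the reflexive point is not intransitive (R••∧R•• but R••).
Hence intransitivity is not modally definable.

Not modally definable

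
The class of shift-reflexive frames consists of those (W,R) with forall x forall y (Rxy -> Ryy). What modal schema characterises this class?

□(□p → p)

This is shift-reflexivity; the standard corresponding axiom is T□: □(□p → p).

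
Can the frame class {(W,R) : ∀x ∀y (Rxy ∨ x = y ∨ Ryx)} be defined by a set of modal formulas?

No

Any modally definable frame class is closed under disjoint unions.
Take 2 disjoint single-world reflexive frames: each is trivially connected, but their disjoint union has 2 worlds with no edge between distinct components, so it is not connected.
So the class is not modally definable.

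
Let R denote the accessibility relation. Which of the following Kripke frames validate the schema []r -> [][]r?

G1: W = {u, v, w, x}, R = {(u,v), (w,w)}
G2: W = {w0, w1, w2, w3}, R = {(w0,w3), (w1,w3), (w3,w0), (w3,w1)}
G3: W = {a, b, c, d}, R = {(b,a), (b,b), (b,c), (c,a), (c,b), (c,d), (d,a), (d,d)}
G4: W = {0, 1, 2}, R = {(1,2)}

Frame correspondent (Sahlqvist): forall x forall y forall z (Rxy & Ryz -> Rxz) — i.e. transitivity.
G1: condition met.
G2: fails — Rw3w1 and Rw1w3 but not Rw3w3.
G3: fails — Rbc and Rcd but not Rbd.
G4: condition met.

G1, G4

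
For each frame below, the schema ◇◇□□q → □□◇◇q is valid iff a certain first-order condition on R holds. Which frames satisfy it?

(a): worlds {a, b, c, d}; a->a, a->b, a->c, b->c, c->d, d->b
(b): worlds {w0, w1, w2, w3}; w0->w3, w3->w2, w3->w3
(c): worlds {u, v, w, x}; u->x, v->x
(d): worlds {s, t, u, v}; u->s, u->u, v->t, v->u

The schema corresponds to a generalized confluence (Geach) condition: ∀x ∀y ∀z ((xR²y ∧ xR²z) → ∃w (yR²w ∧ zR²w)).
(a): fails — aR²b, aR²c but no w with bR²w and cR²w.
(b): fails — w0R²w2, w0R²w2 but no w with w2R²w and w2R²w.
(c): holds.
(d): fails — uR²s, uR²s but no w with sR²w and sR²w.
Valid on: (c).

(c)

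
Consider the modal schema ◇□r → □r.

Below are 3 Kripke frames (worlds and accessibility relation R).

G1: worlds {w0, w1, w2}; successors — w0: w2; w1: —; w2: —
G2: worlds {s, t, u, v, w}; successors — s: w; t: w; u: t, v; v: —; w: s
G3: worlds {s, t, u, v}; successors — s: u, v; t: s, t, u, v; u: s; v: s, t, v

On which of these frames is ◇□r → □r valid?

The schema corresponds to a generalized confluence (Geach) condition: ∀x ∀y ∀z ((xRy ∧ xRz) → ∃w (yRw ∧ z = w)).
G1: fails — w0Rw2, w0Rw2 but no w with w2Rw and w2=w.
G2: fails — sRw, sRw but no w* with wRw* and w=w*.
G3: fails — sRu, sRu but no w with uRw and u=w.
Valid on no frame.

none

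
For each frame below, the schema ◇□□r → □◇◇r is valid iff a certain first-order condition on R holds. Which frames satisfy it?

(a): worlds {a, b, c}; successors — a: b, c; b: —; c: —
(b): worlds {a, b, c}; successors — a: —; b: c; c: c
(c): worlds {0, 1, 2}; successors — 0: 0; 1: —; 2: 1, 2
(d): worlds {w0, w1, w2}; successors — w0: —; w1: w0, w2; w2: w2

(b)

The schema corresponds to a generalized confluence (Geach) condition: ∀x ∀y ∀z ((xRy ∧ xRz) → ∃w (yR²w ∧ zR²w)).
(a): fails — aRb, aRb but no w with bR²w and bR²w.
(b): holds.
(c): fails — 2R1, 2R1 but no w with 1R²w and 1R²w.
(d): fails — w1Rw0, w1Rw0 but no w with w0R²w and w0R²w.
Valid on: (b).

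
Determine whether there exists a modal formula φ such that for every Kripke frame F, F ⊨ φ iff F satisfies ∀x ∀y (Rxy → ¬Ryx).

No

Modal frame validity is preserved under surjective bounded morphisms.
The 5-cycle (worlds s,t,u,v,w with s→t→u→v→w→s) is asymmetric. Mapping every world to a single reflexive point • is a surjective bounded morphism, and the reflexive point is not asymmetric (R•• but asymmetry requires ¬R••).
So no modal formula (or set of formulas) defines exactly the asymmetric frames.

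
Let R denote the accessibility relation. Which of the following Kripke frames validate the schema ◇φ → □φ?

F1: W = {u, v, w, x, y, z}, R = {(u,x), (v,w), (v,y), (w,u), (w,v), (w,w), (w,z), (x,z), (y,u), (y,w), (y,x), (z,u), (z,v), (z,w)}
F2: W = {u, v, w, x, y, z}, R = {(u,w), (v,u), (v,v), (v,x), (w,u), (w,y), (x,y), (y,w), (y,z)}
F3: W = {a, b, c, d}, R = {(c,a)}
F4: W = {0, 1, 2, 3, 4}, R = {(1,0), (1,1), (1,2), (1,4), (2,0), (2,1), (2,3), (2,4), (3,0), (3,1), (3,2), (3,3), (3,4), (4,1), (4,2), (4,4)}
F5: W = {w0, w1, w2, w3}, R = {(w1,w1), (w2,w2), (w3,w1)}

This is the axiom for partial functionality; its first-order frame correspondent is ∀x ∀y ∀z (Rxy ∧ Rxz → y = z).
F1: fails — v sees both w and y.
F2: fails — v sees both u and v.
F3: condition met.
F4: fails — 1 sees both 0 and 1.
F5: condition met.
Valid on: F3, F5.

F3, F5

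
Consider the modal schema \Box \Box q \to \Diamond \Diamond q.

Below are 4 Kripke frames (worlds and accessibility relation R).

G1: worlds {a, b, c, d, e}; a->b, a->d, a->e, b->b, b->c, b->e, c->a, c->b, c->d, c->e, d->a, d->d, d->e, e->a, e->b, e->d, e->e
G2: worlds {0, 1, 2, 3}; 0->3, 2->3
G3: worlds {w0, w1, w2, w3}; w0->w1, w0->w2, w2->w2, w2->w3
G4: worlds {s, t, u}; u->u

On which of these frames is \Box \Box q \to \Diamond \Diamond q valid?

The schema corresponds to a generalized confluence (Geach) condition: \forall x \exists w (x R^2 w \wedge x R^2 w).
G1: ✓.
G2: fails — at 0 but no w with 0R²w and 0R²w.
G3: fails — at w1 but no w with w1R²w and w1R²w.
G4: fails — at s but no w with sR²w and sR²w.
Valid on: G1.

G1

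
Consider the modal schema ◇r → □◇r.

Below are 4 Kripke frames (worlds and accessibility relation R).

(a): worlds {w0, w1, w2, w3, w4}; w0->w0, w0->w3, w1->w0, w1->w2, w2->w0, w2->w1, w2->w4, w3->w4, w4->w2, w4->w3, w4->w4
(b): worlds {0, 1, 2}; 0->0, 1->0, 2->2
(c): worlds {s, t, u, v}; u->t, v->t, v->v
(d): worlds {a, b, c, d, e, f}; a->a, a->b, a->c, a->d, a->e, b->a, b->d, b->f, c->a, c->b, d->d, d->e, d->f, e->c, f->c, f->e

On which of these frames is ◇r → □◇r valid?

Frame correspondent (Sahlqvist): ∀x ∀y ∀z (Rxy ∧ Rxz → Ryz) — i.e. the Euclidean property.
(a): fails — Rw0w3 and Rw0w0 but not Rw3w0.
(b): holds.
(c): fails — Rut and Rut but not Rtt.
(d): fails — Rab and Rab but not Rbb.
Valid on: (b).

(b)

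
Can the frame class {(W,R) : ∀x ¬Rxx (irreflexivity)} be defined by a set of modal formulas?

Modal frame validity is preserved under surjective bounded morphisms.
The 2-cycle (worlds w0,w1 with w0→w1→w0) is irreflexive, and the map sending every world to a single reflexive point • is a surjective bounded morphism (forth: every edge maps to (•,•); back: every world has a successor). So any modal formula valid on the 2-cycle is also valid on the reflexive point, which is not irreflexive.
So no modal formula (or set of formulas) defines exactly the irreflexive frames.

Not definable by any modal formula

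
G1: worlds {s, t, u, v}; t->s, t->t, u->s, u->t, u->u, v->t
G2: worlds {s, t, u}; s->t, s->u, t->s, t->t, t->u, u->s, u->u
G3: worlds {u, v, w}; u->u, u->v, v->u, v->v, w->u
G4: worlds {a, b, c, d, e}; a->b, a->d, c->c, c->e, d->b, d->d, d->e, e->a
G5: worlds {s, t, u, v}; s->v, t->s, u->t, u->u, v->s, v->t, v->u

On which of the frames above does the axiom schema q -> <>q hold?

The schema corresponds to reflexivity: forall x Rxx.
G1: fails — world s does not see itself.
G2: fails — world s does not see itself.
G3: fails — world w does not see itself.
G4: fails — world a does not see itself.
G5: fails — world s does not see itself.
Valid on no frame.

none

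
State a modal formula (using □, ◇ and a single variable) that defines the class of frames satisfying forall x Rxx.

□ψ → ψ

The condition is reflexivity. The T schema □ψ → ψ defines it.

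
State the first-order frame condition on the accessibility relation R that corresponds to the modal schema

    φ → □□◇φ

This is a Sahlqvist (Geach-type) schema ◇^0□^0φ → □^2◇^1φ.
First-order correspondent: ∀x ∀z (xR²z → ∃w (x = w ∧ zRw)).

∀x ∀z (xR²z → ∃w (x = w ∧ zRw))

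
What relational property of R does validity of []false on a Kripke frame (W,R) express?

Emptiness of R

□⊥ is valid iff no world has any successor (otherwise □⊥ fails at any world with one).
Conversely, on a frame with emptiness of R the schema holds at every world under every valuation.
So the correspondent is emptiness of R.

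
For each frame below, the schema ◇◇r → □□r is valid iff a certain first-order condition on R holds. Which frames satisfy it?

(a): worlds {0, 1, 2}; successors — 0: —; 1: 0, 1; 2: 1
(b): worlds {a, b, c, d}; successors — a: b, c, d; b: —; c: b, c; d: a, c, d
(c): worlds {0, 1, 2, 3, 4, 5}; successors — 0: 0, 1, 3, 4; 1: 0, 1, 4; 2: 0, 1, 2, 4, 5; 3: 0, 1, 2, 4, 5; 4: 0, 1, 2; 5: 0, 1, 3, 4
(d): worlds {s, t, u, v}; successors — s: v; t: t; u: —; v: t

(d)

Frame correspondent (Sahlqvist): ∀x ∀y ∀z ((xR²y ∧ xR²z) → ∃w (y = w ∧ z = w)) — i.e. a generalized confluence (Geach) condition.
(a): fails — 1R²0, 1R²1 but 0 ≠ 1.
(b): fails — aR²a, aR²b but a ≠ b.
(c): fails — 0R²0, 0R²1 but 0 ≠ 1.
(d): satisfies the condition.
Valid on: (d).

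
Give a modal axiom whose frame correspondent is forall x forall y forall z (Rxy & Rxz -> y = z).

◇p → □p

This is partial functionality; the standard corresponding axiom is CD: ◇p → □p.
Suppose ◇p→□p is valid. Take Rxy, Rxz and set V(p)={y}. Then ◇p at x, so □p at x, so p at z, i.e. z=y.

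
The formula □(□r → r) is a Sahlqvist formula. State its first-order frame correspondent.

Shift-reflexivity

This schema is the T□ axiom.
Its frame correspondent is shift-reflexivity — ∀x ∀y (Rxy → Ryy).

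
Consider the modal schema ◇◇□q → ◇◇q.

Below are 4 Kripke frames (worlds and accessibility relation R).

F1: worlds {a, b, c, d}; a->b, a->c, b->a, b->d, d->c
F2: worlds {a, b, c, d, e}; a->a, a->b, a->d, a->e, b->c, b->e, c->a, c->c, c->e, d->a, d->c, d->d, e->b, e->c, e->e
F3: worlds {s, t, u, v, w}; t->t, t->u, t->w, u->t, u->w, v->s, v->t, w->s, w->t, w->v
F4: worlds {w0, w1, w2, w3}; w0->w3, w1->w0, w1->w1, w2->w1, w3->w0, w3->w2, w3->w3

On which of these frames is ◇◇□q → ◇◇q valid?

F2

Frame correspondent (Sahlqvist): ∀x ∀y (xR²y → ∃w (yRw ∧ xR²w)) — i.e. a generalized confluence (Geach) condition.
F1: fails — aR²a but no w with aRw and aR²w.
F2: ✓.
F3: fails — tR²s but no w* with sRw* and tR²w*.
F4: fails — w0R²w2 but no w with w2Rw and w0R²w.
Valid on: F2.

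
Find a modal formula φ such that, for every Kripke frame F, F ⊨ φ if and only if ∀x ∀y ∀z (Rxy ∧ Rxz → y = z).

A defining formula is ◇p → □p (the CD axiom).
Suppose ◇p→□p is valid. Take Rxy, Rxz and set V(p)={y}. Then ◇p at x, so □p at x, so p at z, i.e. z=y.

◇p → □p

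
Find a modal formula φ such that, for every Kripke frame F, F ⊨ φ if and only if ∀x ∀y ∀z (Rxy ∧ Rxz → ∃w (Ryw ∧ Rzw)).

◇□ψ → □◇ψ

This is convergence; the standard corresponding axiom is .2: ◇□ψ → □◇ψ.
Suppose ◇□ψ→□◇ψ is valid. Take Rxy, Rxz and set V(ψ)={w : Ryw}. Then □ψ at y so ◇□ψ at x, so □◇ψ at x, so ◇ψ at z, giving w with Rzw and Ryw.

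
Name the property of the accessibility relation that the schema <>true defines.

seriality

◇⊤ holds at w iff w has a successor, so frame-validity of ◇⊤ is exactly seriality. Equivalently via □ψ → ◇ψ:
Suppose □ψ→◇ψ is valid. At any x set V(ψ)=W. Then □ψ at x, so ◇ψ at x, so x has a successor.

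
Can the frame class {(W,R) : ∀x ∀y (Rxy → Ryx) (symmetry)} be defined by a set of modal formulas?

Yes: it is symmetry, defined by the B schema p → □◇p.
Suppose p→□◇p is valid. Take Rxy and set V(p)={x}. Then p at x, so □◇p at x, so ◇p at y, so some z with Ryz has p; z=x, i.e. Ryx.

Yes, by p → □◇p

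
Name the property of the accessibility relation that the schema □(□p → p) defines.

shift-reflexivity

Suppose □(□p→p) is valid. Take Rxy and set V(p)={w : Ryw}. Then at y, □p holds; since □(□p→p) at x, □p→p at y, so p at y, i.e. Ryy.
Conversely, any frame satisfying ∀x ∀y (Rxy → Ryy) validates the schema.
So the correspondent is shift-reflexivity.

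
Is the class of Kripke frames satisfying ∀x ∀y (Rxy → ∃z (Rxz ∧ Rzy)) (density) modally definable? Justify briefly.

Yes: it is density, defined by the C4 schema □□q → □q.
Suppose □□q→□q is valid. Take Rxy and set V(q)={w : xR²w}. Then □□q at x, so □q at x, so q at y, i.e. ∃z(Rxz∧Rzy).

Yes — defined by □□q → □q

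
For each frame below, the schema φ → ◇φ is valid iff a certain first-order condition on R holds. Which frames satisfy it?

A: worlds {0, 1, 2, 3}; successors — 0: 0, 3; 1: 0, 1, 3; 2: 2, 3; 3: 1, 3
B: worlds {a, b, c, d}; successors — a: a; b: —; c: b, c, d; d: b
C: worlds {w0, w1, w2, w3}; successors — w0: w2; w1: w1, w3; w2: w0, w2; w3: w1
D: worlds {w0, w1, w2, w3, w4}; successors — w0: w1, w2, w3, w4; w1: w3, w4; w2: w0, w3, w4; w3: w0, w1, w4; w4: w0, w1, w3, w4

A

Frame correspondent (Sahlqvist): ∀x Rxx — i.e. reflexivity.
A: condition met.
B: fails — world b does not see itself.
C: fails — world w0 does not see itself.
D: fails — world w0 does not see itself.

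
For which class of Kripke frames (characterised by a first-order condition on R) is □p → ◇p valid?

Suppose □p→◇p is valid. At any x set V(p)=W. Then □p at x, so ◇p at x, so x has a successor.

seriality: ∀x ∃y Rxy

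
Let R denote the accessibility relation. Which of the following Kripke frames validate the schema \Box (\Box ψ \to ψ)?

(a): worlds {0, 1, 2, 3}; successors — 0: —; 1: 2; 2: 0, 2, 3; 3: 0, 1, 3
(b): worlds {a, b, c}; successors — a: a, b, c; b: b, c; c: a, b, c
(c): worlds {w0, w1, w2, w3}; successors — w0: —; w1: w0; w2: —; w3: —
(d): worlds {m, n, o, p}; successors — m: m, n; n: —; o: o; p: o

(b)

Frame correspondent (Sahlqvist): \forall x \forall y (Rxy \to Ryy) — i.e. shift-reflexivity.
(a): fails — R31 but not R11.
(b): satisfies the condition.
(c): fails — Rw1w0 but not Rw0w0.
(d): fails — Rmn but not Rnn.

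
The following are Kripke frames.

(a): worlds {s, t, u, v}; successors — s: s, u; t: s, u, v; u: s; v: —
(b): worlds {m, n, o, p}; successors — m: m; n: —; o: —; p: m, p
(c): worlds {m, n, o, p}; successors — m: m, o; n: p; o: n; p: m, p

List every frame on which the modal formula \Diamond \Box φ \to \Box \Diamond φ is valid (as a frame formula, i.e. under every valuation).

Frame correspondent (Sahlqvist): \forall x \forall y \forall z (Rxy \wedge Rxz \to \exists w (Ryw \wedge Rzw)) — i.e. convergence.
(a): fails — Rtv and Rtv but v and v have no common successor.
(b): satisfies the condition.
(c): fails — Rmo and Rmm but o and m have no common successor.
Valid on: (b).

(b)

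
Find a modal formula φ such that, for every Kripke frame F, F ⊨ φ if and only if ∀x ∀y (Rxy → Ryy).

□(□s → s)

This is shift-reflexivity; the standard corresponding axiom is T□: □(□s → s).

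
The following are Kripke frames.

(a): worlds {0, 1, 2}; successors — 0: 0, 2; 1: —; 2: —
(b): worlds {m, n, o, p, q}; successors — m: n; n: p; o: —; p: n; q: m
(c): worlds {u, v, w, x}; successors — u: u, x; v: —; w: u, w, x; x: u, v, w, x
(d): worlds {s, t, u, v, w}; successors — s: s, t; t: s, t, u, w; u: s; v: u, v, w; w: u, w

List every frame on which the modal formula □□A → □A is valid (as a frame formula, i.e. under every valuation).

Frame correspondent (Sahlqvist): ∀x ∀y (Rxy → ∃z (Rxz ∧ Rzy)) — i.e. density.
(a): condition met.
(b): fails — Rnp but no z with Rnz and Rzp.
(c): condition met.
(d): condition met.

(a), (c), (d)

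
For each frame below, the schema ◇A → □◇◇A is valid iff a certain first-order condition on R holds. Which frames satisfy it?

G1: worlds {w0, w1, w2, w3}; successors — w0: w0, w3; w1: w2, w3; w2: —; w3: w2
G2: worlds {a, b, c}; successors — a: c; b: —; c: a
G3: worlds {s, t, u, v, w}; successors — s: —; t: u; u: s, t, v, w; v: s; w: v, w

Frame correspondent (Sahlqvist): ∀x ∀y ∀z ((xRy ∧ xRz) → ∃w (y = w ∧ zR²w)) — i.e. a generalized confluence (Geach) condition.
G1: fails — w0Rw0, w0Rw3 but no w with w0=w and w3R²w.
G2: holds.
G3: fails — uRs, uRs but no w* with s=w* and sR²w*.
Valid on: G2.

G2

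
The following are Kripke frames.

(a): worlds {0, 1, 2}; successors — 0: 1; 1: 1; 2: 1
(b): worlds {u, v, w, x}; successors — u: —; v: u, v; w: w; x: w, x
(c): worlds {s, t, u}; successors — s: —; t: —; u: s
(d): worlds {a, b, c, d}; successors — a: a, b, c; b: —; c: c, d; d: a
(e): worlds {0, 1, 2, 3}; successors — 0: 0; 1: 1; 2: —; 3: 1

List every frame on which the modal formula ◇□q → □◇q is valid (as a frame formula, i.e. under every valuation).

This is the axiom for convergence; its first-order frame correspondent is ∀x ∀y ∀z (Rxy ∧ Rxz → ∃w (Ryw ∧ Rzw)).
(a): ✓.
(b): fails — Rvv and Rvu but v and u have no common successor.
(c): fails — Rus and Rus but s and s have no common successor.
(d): fails — Rab and Rab but b and b have no common successor.
(e): ✓.

(a), (e)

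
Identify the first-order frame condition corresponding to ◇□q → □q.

The Euclidean property

Equivalently (dual form): ◇q → □◇q.
Suppose ◇q→□◇q is valid. Take Rxy, Rxz and set V(q)={y}. Then ◇q at x, so □◇q at x, so ◇q at z, so some w with Rzw has q; w=y, i.e. Rzy. By symmetry of the argument, Ryz.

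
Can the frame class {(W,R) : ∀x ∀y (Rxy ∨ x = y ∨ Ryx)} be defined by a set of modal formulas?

If a class were modally definable it would be closed under disjoint unions (Goldblatt–Thomason).
Take 2 disjoint single-world reflexive frames: each is trivially connected, but their disjoint union has 2 worlds with no edge between distinct components, so it is not connected.
So the class is not modally definable.

Not modally definable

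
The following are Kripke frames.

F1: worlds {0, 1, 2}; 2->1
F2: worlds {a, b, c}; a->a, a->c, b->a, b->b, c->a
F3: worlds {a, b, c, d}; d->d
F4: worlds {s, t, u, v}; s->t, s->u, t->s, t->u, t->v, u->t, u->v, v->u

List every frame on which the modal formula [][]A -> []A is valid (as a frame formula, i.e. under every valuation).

F2, F3

The schema corresponds to density: forall x forall y (Rxy -> exists z (Rxz & Rzy)).
F1: fails — R21 but no z with R2z and Rz1.
F2: condition met.
F3: condition met.
F4: fails — Rut but no z with Ruz and Rzt.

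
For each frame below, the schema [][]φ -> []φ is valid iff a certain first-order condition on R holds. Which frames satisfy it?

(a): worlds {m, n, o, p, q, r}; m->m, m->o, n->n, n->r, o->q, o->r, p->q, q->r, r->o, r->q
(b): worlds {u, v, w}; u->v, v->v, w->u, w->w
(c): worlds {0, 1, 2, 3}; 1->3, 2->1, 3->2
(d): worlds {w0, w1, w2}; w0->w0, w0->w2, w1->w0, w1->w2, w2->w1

(b)

Frame correspondent (Sahlqvist): forall x forall y (Rxy -> exists z (Rxz & Rzy)) — i.e. density.
(a): fails — Rqr but no z with Rqz and Rzr.
(b): satisfies the condition.
(c): fails — R32 but no z with R3z and Rz2.
(d): fails — Rw2w1 but no z with Rw2z and Rzw1.
Valid on: (b).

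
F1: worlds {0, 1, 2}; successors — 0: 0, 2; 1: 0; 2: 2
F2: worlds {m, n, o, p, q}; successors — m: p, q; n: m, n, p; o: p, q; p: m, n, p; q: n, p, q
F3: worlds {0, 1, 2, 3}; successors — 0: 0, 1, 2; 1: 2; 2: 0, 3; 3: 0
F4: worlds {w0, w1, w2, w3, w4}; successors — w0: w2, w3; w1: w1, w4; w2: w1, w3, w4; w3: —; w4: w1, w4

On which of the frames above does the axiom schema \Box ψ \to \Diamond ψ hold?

F1, F2, F3

This is the axiom for seriality; its first-order frame correspondent is \forall x \exists y Rxy.
F1: holds.
F2: holds.
F3: holds.
F4: fails — world w3 has no successor.
Valid on: F1, F2, F3.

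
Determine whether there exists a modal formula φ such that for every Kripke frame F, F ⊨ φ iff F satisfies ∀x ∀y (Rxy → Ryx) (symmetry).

Yes — defined by q → □◇q

This is a Sahlqvist condition; the B axiom q → □◇q defines it.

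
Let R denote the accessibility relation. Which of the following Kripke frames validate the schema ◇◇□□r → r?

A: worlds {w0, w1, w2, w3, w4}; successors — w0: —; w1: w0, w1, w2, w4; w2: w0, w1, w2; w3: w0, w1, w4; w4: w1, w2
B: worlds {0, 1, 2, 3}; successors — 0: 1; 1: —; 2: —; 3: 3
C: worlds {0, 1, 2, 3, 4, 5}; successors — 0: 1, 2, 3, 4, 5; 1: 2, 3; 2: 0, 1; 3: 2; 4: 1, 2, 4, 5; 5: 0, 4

B

This is the axiom for a generalized confluence (Geach) condition; its first-order frame correspondent is ∀x ∀y (xR²y → ∃w (yR²w ∧ x = w)).
A: fails — w1R²w0 but no w with w0R²w and w1=w.
B: condition met.
C: fails — 0R²2 but no w with 2R²w and 0=w.
Valid on: B.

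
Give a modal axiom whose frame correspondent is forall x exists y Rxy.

The condition is seriality. The D schema □r → ◇r defines it.

□r → ◇r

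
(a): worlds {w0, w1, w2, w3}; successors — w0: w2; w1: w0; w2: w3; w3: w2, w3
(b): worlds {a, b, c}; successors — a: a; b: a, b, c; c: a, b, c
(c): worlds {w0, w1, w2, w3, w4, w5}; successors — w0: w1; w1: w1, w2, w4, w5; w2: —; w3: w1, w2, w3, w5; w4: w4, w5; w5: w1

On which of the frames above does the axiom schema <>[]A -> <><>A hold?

This is the axiom for a generalized confluence (Geach) condition; its first-order frame correspondent is forall x forall y (xRy -> exists w (yRw & x R^2 w)).
(a): satisfies the condition.
(b): satisfies the condition.
(c): fails — w1Rw2 but no w with w2Rw and w1R²w.

(a), (b)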